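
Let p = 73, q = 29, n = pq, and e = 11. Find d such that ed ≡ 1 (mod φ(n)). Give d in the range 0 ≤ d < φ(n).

φ(n) = (p−1)(q−1) = 72·28 = 2016.
Need d with 11·d ≡ 1 (mod 2016). Apply the extended Euclidean algorithm:
2016 = 183*11 + 3
11 = 3*3 + 2
3 = 1*2 + 1
2 = 2*1 + 0
Back-substitute:
1 = 3 − 2
1 = −11 + 4·3
1 = 4·2016 − 733·11
So 11·(-733) ≡ 1 (mod 2016), hence d ≡ -733 ≡ 1283 (mod 2016).

1283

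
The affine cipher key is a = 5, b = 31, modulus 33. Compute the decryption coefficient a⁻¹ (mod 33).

20

Apply the Euclidean algorithm to 33 and 5:
33 = 6×5 + 3
5 = 1×3 + 2
3 = 1×2 + 1
2 = 2×1 + 0
Since gcd(5, 33) = 1, back-substitute to write 1 as a combination:
1 = 3 − 2
1 = −5 + 2·3
1 = 2·33 − 13·5
Thus 5·(-13) ≡ 1 (mod 33); reducing, -13 mod 33 = 20.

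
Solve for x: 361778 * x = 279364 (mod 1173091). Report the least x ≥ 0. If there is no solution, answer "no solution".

First find gcd(361778, 1173091):
1173091 = 3×361778 + 87757
361778 = 4×87757 + 10750
87757 = 8×10750 + 1757
10750 = 6×1757 + 208
1757 = 8×208 + 93
208 = 2×93 + 22
93 = 4×22 + 5
22 = 4×5 + 2
5 = 2×2 + 1
2 = 2×1 + 0
gcd = 1, so a unique solution mod 1173091 exists.
Back-substitute for the Bézout coefficients:
1 = 5 − 2·2
1 = −2·22 + 9·5
1 = 9·93 − 38·22
1 = −38·208 + 85·93
1 = 85·1757 − 718·208
1 = −718·10750 + 4393·1757
1 = 4393·87757 − 35862·10750
1 = −35862·361778 + 147841·87757
1 = 147841·1173091 − 479385·361778
So 361778·(-479385) ≡ 1 (mod 1173091), giving 361778⁻¹ ≡ 693706.
x ≡ 361778⁻¹·279364 ≡ 693706·279364 ≡ 676693 (mod 1173091).

676693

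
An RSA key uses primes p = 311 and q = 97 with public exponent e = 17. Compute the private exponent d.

8753

φ(n) = (p−1)(q−1) = 310·96 = 29760.
Need d with 17·d ≡ 1 (mod 29760). Apply the extended Euclidean algorithm:
29760 = 1750*17 + 10
17 = 1*10 + 7
10 = 1*7 + 3
7 = 2*3 + 1
3 = 3*1 + 0
Back-substitute:
1 = 7 − 2·3
1 = −2·10 + 3·7
1 = 3·17 − 5·10
1 = −5·29760 + 8753·17
So 17·8753 ≡ 1 (mod 29760), hence d = 8753.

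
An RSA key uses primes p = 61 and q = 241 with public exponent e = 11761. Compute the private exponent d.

φ(n) = (p−1)(q−1) = 60·240 = 14400.
Need d with 11761·d ≡ 1 (mod 14400). Apply the extended Euclidean algorithm:
14400 = 1·11761 + 2639
11761 = 4·2639 + 1205
2639 = 2·1205 + 229
1205 = 5·229 + 60
229 = 3·60 + 49
60 = 1·49 + 11
49 = 4·11 + 5
11 = 2·5 + 1
5 = 5·1 + 0
Back-substitute:
1 = 11 − 2·5
1 = −2·49 + 9·11
1 = 9·60 − 11·49
1 = −11·229 + 42·60
1 = 42·1205 − 221·229
1 = −221·2639 + 484·1205
1 = 484·11761 − 2157·2639
1 = −2157·14400 + 2641·11761
So 11761·2641 ≡ 1 (mod 14400), hence d = 2641.

2641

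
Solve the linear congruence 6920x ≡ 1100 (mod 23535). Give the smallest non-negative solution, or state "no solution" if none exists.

1483

First find gcd(6920, 23535):
23535 = 3*6920 + 2775
6920 = 2*2775 + 1370
2775 = 2*1370 + 35
1370 = 39*35 + 5
35 = 7*5 + 0
gcd = 5 and 5 | 1100, so solutions exist. Divide through by 5: 1384x ≡ 220 (mod 4707).
Now find 1384⁻¹ mod 4707:
4707 = 3·1384 + 555
1384 = 2·555 + 274
555 = 2·274 + 7
274 = 39·7 + 1
7 = 7·1 + 0
Back-substitute:
1 = 274 − 39·7
1 = −39·555 + 79·274
1 = 79·1384 − 197·555
1 = −197·4707 + 670·1384
So 1384⁻¹ ≡ 670 (mod 4707).
Then x ≡ 670·220 ≡ 1483 (mod 4707); the smallest non-negative solution is x = 1483.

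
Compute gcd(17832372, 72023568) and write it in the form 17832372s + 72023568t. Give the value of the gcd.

Euclidean algorithm:
72023568 = 4·17832372 + 694080
17832372 = 25·694080 + 480372
694080 = 1·480372 + 213708
480372 = 2·213708 + 52956
213708 = 4·52956 + 1884
52956 = 28·1884 + 204
1884 = 9·204 + 48
204 = 4·48 + 12
48 = 4·12 + 0
gcd(17832372, 72023568) = 12.
Working backward:
12 = 204 − 4·48
12 = −4·1884 + 37·204
12 = 37·52956 − 1040·1884
12 = −1040·213708 + 4197·52956
12 = 4197·480372 − 9434·213708
12 = −9434·694080 + 13631·480372
12 = 13631·17832372 − 350209·694080
12 = −350209·72023568 + 1414467·17832372
So 12 = (-350209)·72023568 + (1414467)·17832372.

12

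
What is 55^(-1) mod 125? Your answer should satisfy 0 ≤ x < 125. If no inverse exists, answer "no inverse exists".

no inverse exists

Euclidean algorithm on 125, 55:
125 = 2·55 + 15
55 = 3·15 + 10
15 = 1·10 + 5
10 = 2·5 + 0
Since gcd = 5 > 1, 55 is not a unit mod 125.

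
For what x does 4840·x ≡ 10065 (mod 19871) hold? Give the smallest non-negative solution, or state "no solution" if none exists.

10615

First find gcd(4840, 19871):
19871 = 4·4840 + 511
4840 = 9·511 + 241
511 = 2·241 + 29
241 = 8·29 + 9
29 = 3·9 + 2
9 = 4·2 + 1
2 = 2·1 + 0
gcd = 1, so a unique solution mod 19871 exists.
Back-substitute for the Bézout coefficients:
1 = 9 − 4·2
1 = −4·29 + 13·9
1 = 13·241 − 108·29
1 = −108·511 + 229·241
1 = 229·4840 − 2169·511
1 = −2169·19871 + 8905·4840
So 4840·(8905) ≡ 1 (mod 19871), giving 4840⁻¹ ≡ 8905.
x ≡ 4840⁻¹·10065 ≡ 8905·10065 ≡ 10615 (mod 19871).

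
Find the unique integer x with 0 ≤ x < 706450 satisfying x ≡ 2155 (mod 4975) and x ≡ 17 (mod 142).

Write x = 2155 + 4975·k. Then 4975·k ≡ 17 − 2155 ≡ 134 (mod 142).
Need 4975⁻¹ mod 142. Extended Euclid on (142, 5):
142 = 28*5 + 2
5 = 2*2 + 1
2 = 2*1 + 0
Back-substitute:
1 = 5 − 2·2
1 = −2·142 + 57·5
4975⁻¹ ≡ 57 (mod 142), so k ≡ 57·134 ≡ 112 (mod 142).
x = 2155 + 4975·112 = 559355.

559355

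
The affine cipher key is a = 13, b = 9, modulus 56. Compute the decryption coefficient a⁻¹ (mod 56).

Apply the Euclidean algorithm to 56 and 13:
56 = 4×13 + 4
13 = 3×4 + 1
4 = 4×1 + 0
Since gcd(13, 56) = 1, back-substitute to write 1 as a combination:
1 = 13 − 3·4
1 = −3·56 + 13·13
So 13·13 ≡ 1 (mod 56).

13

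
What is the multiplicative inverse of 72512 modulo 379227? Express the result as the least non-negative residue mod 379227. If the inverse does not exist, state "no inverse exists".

gcd(379227, 72512) by repeated division:
379227 = 5*72512 + 16667
72512 = 4*16667 + 5844
16667 = 2*5844 + 4979
5844 = 1*4979 + 865
4979 = 5*865 + 654
865 = 1*654 + 211
654 = 3*211 + 21
211 = 10*21 + 1
21 = 21*1 + 0
The gcd is 1. Working backward:
1 = 211 − 10·21
1 = −10·654 + 31·211
1 = 31·865 − 41·654
1 = −41·4979 + 236·865
1 = 236·5844 − 277·4979
1 = −277·16667 + 790·5844
1 = 790·72512 − 3437·16667
1 = −3437·379227 + 17975·72512
So 72512·17975 ≡ 1 (mod 379227).

17975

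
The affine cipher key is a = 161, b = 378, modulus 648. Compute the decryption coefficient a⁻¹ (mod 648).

gcd(648, 161) by repeated division:
648 = 4*161 + 4
161 = 40*4 + 1
4 = 4*1 + 0
Since gcd(161, 648) = 1, back-substitute to write 1 as a combination:
1 = 161 − 40·4
1 = −40·648 + 161·161
So 161·161 ≡ 1 (mod 648).

161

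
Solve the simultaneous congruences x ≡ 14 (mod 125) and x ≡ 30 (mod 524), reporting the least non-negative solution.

21514

Write x = 14 + 125·k. Then 125·k ≡ 30 − 14 ≡ 16 (mod 524).
Need 125⁻¹ mod 524. Extended Euclid on (524, 125):
524 = 4×125 + 24
125 = 5×24 + 5
24 = 4×5 + 4
5 = 1×4 + 1
4 = 4×1 + 0
Back-substitute:
1 = 5 − 4
1 = −24 + 5·5
1 = 5·125 − 26·24
1 = −26·524 + 109·125
125⁻¹ ≡ 109 (mod 524), so k ≡ 109·16 ≡ 172 (mod 524).
x = 14 + 125·172 = 21514.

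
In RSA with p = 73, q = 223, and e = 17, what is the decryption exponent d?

φ(n) = (p−1)(q−1) = 72·222 = 15984.
Need d with 17·d ≡ 1 (mod 15984). Apply the extended Euclidean algorithm:
15984 = 940×17 + 4
17 = 4×4 + 1
4 = 4×1 + 0
Back-substitute:
1 = 17 − 4·4
1 = −4·15984 + 3761·17
So 17·3761 ≡ 1 (mod 15984), hence d = 3761.

3761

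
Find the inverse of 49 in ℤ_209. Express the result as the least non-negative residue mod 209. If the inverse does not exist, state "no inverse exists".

Extended Euclidean algorithm:
209 = 4*49 + 13
49 = 3*13 + 10
13 = 1*10 + 3
10 = 3*3 + 1
3 = 3*1 + 0
gcd = 1, so the inverse exists. Back-substitute:
1 = 10 − 3·3
1 = −3·13 + 4·10
1 = 4·49 − 15·13
1 = −15·209 + 64·49
So 49·64 ≡ 1 (mod 209).

64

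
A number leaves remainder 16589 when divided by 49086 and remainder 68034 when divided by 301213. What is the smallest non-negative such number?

Write x = 16589 + 49086·k. Then 49086·k ≡ 68034 − 16589 ≡ 51445 (mod 301213).
Need 49086⁻¹ mod 301213. Extended Euclid on (301213, 49086):
301213 = 6·49086 + 6697
49086 = 7·6697 + 2207
6697 = 3·2207 + 76
2207 = 29·76 + 3
76 = 25·3 + 1
3 = 3·1 + 0
Back-substitute:
1 = 76 − 25·3
1 = −25·2207 + 726·76
1 = 726·6697 − 2203·2207
1 = −2203·49086 + 16147·6697
1 = 16147·301213 − 99085·49086
49086⁻¹ ≡ 202128 (mod 301213), so k ≡ 202128·51445 ≡ 300987 (mod 301213).
x = 16589 + 49086·300987 = 14774264471.

14774264471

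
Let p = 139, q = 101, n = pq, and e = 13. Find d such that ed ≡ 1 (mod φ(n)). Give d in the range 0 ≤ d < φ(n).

φ(n) = (p−1)(q−1) = 138·100 = 13800.
Need d with 13·d ≡ 1 (mod 13800). Apply the extended Euclidean algorithm:
13800 = 1061·13 + 7
13 = 1·7 + 6
7 = 1·6 + 1
6 = 6·1 + 0
Back-substitute:
1 = 7 − 6
1 = −13 + 2·7
1 = 2·13800 − 2123·13
So 13·(-2123) ≡ 1 (mod 13800), hence d ≡ -2123 ≡ 11677 (mod 13800).

11677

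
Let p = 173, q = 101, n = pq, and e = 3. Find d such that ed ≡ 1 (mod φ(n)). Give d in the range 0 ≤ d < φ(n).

φ(n) = (p−1)(q−1) = 172·100 = 17200.
Need d with 3·d ≡ 1 (mod 17200). Apply the extended Euclidean algorithm:
17200 = 5733*3 + 1
3 = 3*1 + 0
Back-substitute:
1 = 17200 − 5733·3
So 3·(-5733) ≡ 1 (mod 17200), hence d ≡ -5733 ≡ 11467 (mod 17200).

11467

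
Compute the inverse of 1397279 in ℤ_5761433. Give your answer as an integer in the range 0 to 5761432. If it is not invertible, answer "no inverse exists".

Extended Euclidean algorithm:
5761433 = 4·1397279 + 172317
1397279 = 8·172317 + 18743
172317 = 9·18743 + 3630
18743 = 5·3630 + 593
3630 = 6·593 + 72
593 = 8·72 + 17
72 = 4·17 + 4
17 = 4·4 + 1
4 = 4·1 + 0
Since gcd(1397279, 5761433) = 1, back-substitute to write 1 as a combination:
1 = 17 − 4·4
1 = −4·72 + 17·17
1 = 17·593 − 140·72
1 = −140·3630 + 857·593
1 = 857·18743 − 4425·3630
1 = −4425·172317 + 40682·18743
1 = 40682·1397279 − 329881·172317
1 = −329881·5761433 + 1360206·1397279
So 1397279·1360206 ≡ 1 (mod 5761433).

1360206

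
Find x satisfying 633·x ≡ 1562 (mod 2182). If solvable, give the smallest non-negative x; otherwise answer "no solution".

554

First find gcd(633, 2182):
2182 = 3·633 + 283
633 = 2·283 + 67
283 = 4·67 + 15
67 = 4·15 + 7
15 = 2·7 + 1
7 = 7·1 + 0
gcd = 1, so a unique solution mod 2182 exists.
Back-substitute for the Bézout coefficients:
1 = 15 − 2·7
1 = −2·67 + 9·15
1 = 9·283 − 38·67
1 = −38·633 + 85·283
1 = 85·2182 − 293·633
So 633·(-293) ≡ 1 (mod 2182), giving 633⁻¹ ≡ 1889.
x ≡ 633⁻¹·1562 ≡ 1889·1562 ≡ 554 (mod 2182).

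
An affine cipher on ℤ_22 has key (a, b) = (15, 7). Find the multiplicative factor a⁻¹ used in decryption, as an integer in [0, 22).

Run Euclid on (22, 15):
22 = 1·15 + 7
15 = 2·7 + 1
7 = 7·1 + 0
gcd = 1, so the inverse exists. Back-substitute:
1 = 15 − 2·7
1 = −2·22 + 3·15
So 15·3 ≡ 1 (mod 22).

3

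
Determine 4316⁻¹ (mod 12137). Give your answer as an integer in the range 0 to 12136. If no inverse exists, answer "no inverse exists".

1302

Apply the Euclidean algorithm to 12137 and 4316:
12137 = 2×4316 + 3505
4316 = 1×3505 + 811
3505 = 4×811 + 261
811 = 3×261 + 28
261 = 9×28 + 9
28 = 3×9 + 1
9 = 9×1 + 0
gcd = 1, so the inverse exists. Back-substitute:
1 = 28 − 3·9
1 = −3·261 + 28·28
1 = 28·811 − 87·261
1 = −87·3505 + 376·811
1 = 376·4316 − 463·3505
1 = −463·12137 + 1302·4316
So 4316·1302 ≡ 1 (mod 12137).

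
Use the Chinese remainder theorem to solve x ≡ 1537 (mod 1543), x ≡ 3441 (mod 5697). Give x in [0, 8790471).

Write x = 1537 + 1543·k. Then 1543·k ≡ 3441 − 1537 ≡ 1904 (mod 5697).
Need 1543⁻¹ mod 5697. Extended Euclid on (5697, 1543):
5697 = 3×1543 + 1068
1543 = 1×1068 + 475
1068 = 2×475 + 118
475 = 4×118 + 3
118 = 39×3 + 1
3 = 3×1 + 0
Back-substitute:
1 = 118 − 39·3
1 = −39·475 + 157·118
1 = 157·1068 − 353·475
1 = −353·1543 + 510·1068
1 = 510·5697 − 1883·1543
1543⁻¹ ≡ 3814 (mod 5697), so k ≡ 3814·1904 ≡ 3878 (mod 5697).
x = 1537 + 1543·3878 = 5985291.

5985291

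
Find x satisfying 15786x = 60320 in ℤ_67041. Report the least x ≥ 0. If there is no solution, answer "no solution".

no solution

gcd(15786, 67041):
67041 = 4×15786 + 3897
15786 = 4×3897 + 198
3897 = 19×198 + 135
198 = 1×135 + 63
135 = 2×63 + 9
63 = 7×9 + 0
gcd = 9, but 9 ∤ 60320, so the congruence has no solution.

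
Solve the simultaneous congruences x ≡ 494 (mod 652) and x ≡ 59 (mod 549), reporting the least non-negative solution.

115898

Write x = 494 + 652·k. Then 652·k ≡ 59 − 494 ≡ 114 (mod 549).
Need 652⁻¹ mod 549. Extended Euclid on (549, 103):
549 = 5×103 + 34
103 = 3×34 + 1
34 = 34×1 + 0
Back-substitute:
1 = 103 − 3·34
1 = −3·549 + 16·103
652⁻¹ ≡ 16 (mod 549), so k ≡ 16·114 ≡ 177 (mod 549).
x = 494 + 652·177 = 115898.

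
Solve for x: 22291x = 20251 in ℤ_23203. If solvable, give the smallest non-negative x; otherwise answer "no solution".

First find gcd(22291, 23203):
23203 = 1×22291 + 912
22291 = 24×912 + 403
912 = 2×403 + 106
403 = 3×106 + 85
106 = 1×85 + 21
85 = 4×21 + 1
21 = 21×1 + 0
gcd = 1, so a unique solution mod 23203 exists.
Back-substitute for the Bézout coefficients:
1 = 85 − 4·21
1 = −4·106 + 5·85
1 = 5·403 − 19·106
1 = −19·912 + 43·403
1 = 43·22291 − 1051·912
1 = −1051·23203 + 1094·22291
So 22291·(1094) ≡ 1 (mod 23203), giving 22291⁻¹ ≡ 1094.
x ≡ 22291⁻¹·20251 ≡ 1094·20251 ≡ 18932 (mod 23203).

18932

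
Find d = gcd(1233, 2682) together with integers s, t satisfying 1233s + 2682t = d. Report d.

9

Repeated division:
2682 = 2×1233 + 216
1233 = 5×216 + 153
216 = 1×153 + 63
153 = 2×63 + 27
63 = 2×27 + 9
27 = 3×9 + 0
gcd(1233, 2682) = 9.
Express as a combination:
9 = 63 − 2·27
9 = −2·153 + 5·63
9 = 5·216 − 7·153
9 = −7·1233 + 40·216
9 = 40·2682 − 87·1233
So 9 = (40)·2682 + (-87)·1233.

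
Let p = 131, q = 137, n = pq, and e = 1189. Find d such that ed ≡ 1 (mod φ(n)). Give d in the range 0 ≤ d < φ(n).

φ(n) = (p−1)(q−1) = 130·136 = 17680.
Need d with 1189·d ≡ 1 (mod 17680). Apply the extended Euclidean algorithm:
17680 = 14×1189 + 1034
1189 = 1×1034 + 155
1034 = 6×155 + 104
155 = 1×104 + 51
104 = 2×51 + 2
51 = 25×2 + 1
2 = 2×1 + 0
Back-substitute:
1 = 51 − 25·2
1 = −25·104 + 51·51
1 = 51·155 − 76·104
1 = −76·1034 + 507·155
1 = 507·1189 − 583·1034
1 = −583·17680 + 8669·1189
So 1189·8669 ≡ 1 (mod 17680), hence d = 8669.

8669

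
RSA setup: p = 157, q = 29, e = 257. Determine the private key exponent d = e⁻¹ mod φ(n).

φ(n) = (p−1)(q−1) = 156·28 = 4368.
Need d with 257·d ≡ 1 (mod 4368). Apply the extended Euclidean algorithm:
4368 = 16×257 + 256
257 = 1×256 + 1
256 = 256×1 + 0
Back-substitute:
1 = 257 − 256
1 = −4368 + 17·257
So 257·17 ≡ 1 (mod 4368), hence d = 17.

17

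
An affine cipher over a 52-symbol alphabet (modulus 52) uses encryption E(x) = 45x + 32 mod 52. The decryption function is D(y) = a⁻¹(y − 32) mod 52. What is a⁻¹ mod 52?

Run Euclid on (52, 45):
52 = 1×45 + 7
45 = 6×7 + 3
7 = 2×3 + 1
3 = 3×1 + 0
The gcd is 1. Working backward:
1 = 7 − 2·3
1 = −2·45 + 13·7
1 = 13·52 − 15·45
So 45·(-15) ≡ 1 (mod 52), and -15 ≡ 37 (mod 52).

37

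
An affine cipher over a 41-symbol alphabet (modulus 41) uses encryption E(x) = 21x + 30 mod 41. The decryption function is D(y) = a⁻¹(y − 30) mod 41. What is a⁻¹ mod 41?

2

Extended Euclidean algorithm:
41 = 1×21 + 20
21 = 1×20 + 1
20 = 20×1 + 0
gcd = 1, so the inverse exists. Back-substitute:
1 = 21 − 20
1 = −41 + 2·21
So 21·2 ≡ 1 (mod 41).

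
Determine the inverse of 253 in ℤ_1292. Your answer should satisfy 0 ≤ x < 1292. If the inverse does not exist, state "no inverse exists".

909

Run Euclid on (1292, 253):
1292 = 5×253 + 27
253 = 9×27 + 10
27 = 2×10 + 7
10 = 1×7 + 3
7 = 2×3 + 1
3 = 3×1 + 0
The gcd is 1. Working backward:
1 = 7 − 2·3
1 = −2·10 + 3·7
1 = 3·27 − 8·10
1 = −8·253 + 75·27
1 = 75·1292 − 383·253
Hence 253⁻¹ ≡ -383 ≡ 909 (mod 1292).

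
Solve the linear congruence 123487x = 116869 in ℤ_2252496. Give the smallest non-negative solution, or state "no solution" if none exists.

First find gcd(123487, 2252496):
2252496 = 18×123487 + 29730
123487 = 4×29730 + 4567
29730 = 6×4567 + 2328
4567 = 1×2328 + 2239
2328 = 1×2239 + 89
2239 = 25×89 + 14
89 = 6×14 + 5
14 = 2×5 + 4
5 = 1×4 + 1
4 = 4×1 + 0
gcd = 1, so a unique solution mod 2252496 exists.
Back-substitute for the Bézout coefficients:
1 = 5 − 4
1 = −14 + 3·5
1 = 3·89 − 19·14
1 = −19·2239 + 478·89
1 = 478·2328 − 497·2239
1 = −497·4567 + 975·2328
1 = 975·29730 − 6347·4567
1 = −6347·123487 + 26363·29730
1 = 26363·2252496 − 480881·123487
So 123487·(-480881) ≡ 1 (mod 2252496), giving 123487⁻¹ ≡ 1771615.
x ≡ 123487⁻¹·116869 ≡ 1771615·116869 ≡ 1946107 (mod 2252496).

1946107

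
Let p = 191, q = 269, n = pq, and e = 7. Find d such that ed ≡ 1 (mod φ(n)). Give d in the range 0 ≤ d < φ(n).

φ(n) = (p−1)(q−1) = 190·268 = 50920.
Need d with 7·d ≡ 1 (mod 50920). Apply the extended Euclidean algorithm:
50920 = 7274×7 + 2
7 = 3×2 + 1
2 = 2×1 + 0
Back-substitute:
1 = 7 − 3·2
1 = −3·50920 + 21823·7
So 7·21823 ≡ 1 (mod 50920), hence d = 21823.

21823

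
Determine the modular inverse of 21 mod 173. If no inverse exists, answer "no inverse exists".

33

Run Euclid on (173, 21):
173 = 8*21 + 5
21 = 4*5 + 1
5 = 5*1 + 0
gcd = 1, so the inverse exists. Back-substitute:
1 = 21 − 4·5
1 = −4·173 + 33·21
So 21·33 ≡ 1 (mod 173).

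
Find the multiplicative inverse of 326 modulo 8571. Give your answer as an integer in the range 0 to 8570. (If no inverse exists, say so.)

Extended Euclidean algorithm:
8571 = 26·326 + 95
326 = 3·95 + 41
95 = 2·41 + 13
41 = 3·13 + 2
13 = 6·2 + 1
2 = 2·1 + 0
gcd = 1, so the inverse exists. Back-substitute:
1 = 13 − 6·2
1 = −6·41 + 19·13
1 = 19·95 − 44·41
1 = −44·326 + 151·95
1 = 151·8571 − 3970·326
Thus 326·(-3970) ≡ 1 (mod 8571); reducing, -3970 mod 8571 = 4601.

4601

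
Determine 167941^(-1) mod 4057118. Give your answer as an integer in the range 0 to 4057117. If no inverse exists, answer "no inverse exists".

Extended Euclidean algorithm:
4057118 = 24*167941 + 26534
167941 = 6*26534 + 8737
26534 = 3*8737 + 323
8737 = 27*323 + 16
323 = 20*16 + 3
16 = 5*3 + 1
3 = 3*1 + 0
The gcd is 1. Working backward:
1 = 16 − 5·3
1 = −5·323 + 101·16
1 = 101·8737 − 2732·323
1 = −2732·26534 + 8297·8737
1 = 8297·167941 − 52514·26534
1 = −52514·4057118 + 1268633·167941
So 167941·1268633 ≡ 1 (mod 4057118).

1268633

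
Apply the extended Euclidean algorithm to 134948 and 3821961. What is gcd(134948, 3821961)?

Apply Euclid's algorithm to 3821961 and 134948:
3821961 = 28*134948 + 43417
134948 = 3*43417 + 4697
43417 = 9*4697 + 1144
4697 = 4*1144 + 121
1144 = 9*121 + 55
121 = 2*55 + 11
55 = 5*11 + 0
gcd(134948, 3821961) = 11.
Express as a combination:
11 = 121 − 2·55
11 = −2·1144 + 19·121
11 = 19·4697 − 78·1144
11 = −78·43417 + 721·4697
11 = 721·134948 − 2241·43417
11 = −2241·3821961 + 63469·134948
So 11 = (-2241)·3821961 + (63469)·134948.

11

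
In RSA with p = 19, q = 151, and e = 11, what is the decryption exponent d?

φ(n) = (p−1)(q−1) = 18·150 = 2700.
Need d with 11·d ≡ 1 (mod 2700). Apply the extended Euclidean algorithm:
2700 = 245×11 + 5
11 = 2×5 + 1
5 = 5×1 + 0
Back-substitute:
1 = 11 − 2·5
1 = −2·2700 + 491·11
So 11·491 ≡ 1 (mod 2700), hence d = 491.

491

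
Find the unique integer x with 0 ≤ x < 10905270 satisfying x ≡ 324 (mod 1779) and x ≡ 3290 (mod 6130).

Write x = 324 + 1779·k. Then 1779·k ≡ 3290 − 324 ≡ 2966 (mod 6130).
Need 1779⁻¹ mod 6130. Extended Euclid on (6130, 1779):
6130 = 3×1779 + 793
1779 = 2×793 + 193
793 = 4×193 + 21
193 = 9×21 + 4
21 = 5×4 + 1
4 = 4×1 + 0
Back-substitute:
1 = 21 − 5·4
1 = −5·193 + 46·21
1 = 46·793 − 189·193
1 = −189·1779 + 424·793
1 = 424·6130 − 1461·1779
1779⁻¹ ≡ 4669 (mod 6130), so k ≡ 4669·2966 ≡ 584 (mod 6130).
x = 324 + 1779·584 = 1039260.

1039260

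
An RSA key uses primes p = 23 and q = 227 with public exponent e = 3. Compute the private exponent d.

φ(n) = (p−1)(q−1) = 22·226 = 4972.
Need d with 3·d ≡ 1 (mod 4972). Apply the extended Euclidean algorithm:
4972 = 1657×3 + 1
3 = 3×1 + 0
Back-substitute:
1 = 4972 − 1657·3
So 3·(-1657) ≡ 1 (mod 4972), hence d ≡ -1657 ≡ 3315 (mod 4972).

3315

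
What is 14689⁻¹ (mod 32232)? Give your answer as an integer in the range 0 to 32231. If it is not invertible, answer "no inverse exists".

Apply the Euclidean algorithm to 32232 and 14689:
32232 = 2*14689 + 2854
14689 = 5*2854 + 419
2854 = 6*419 + 340
419 = 1*340 + 79
340 = 4*79 + 24
79 = 3*24 + 7
24 = 3*7 + 3
7 = 2*3 + 1
3 = 3*1 + 0
gcd = 1, so the inverse exists. Back-substitute:
1 = 7 − 2·3
1 = −2·24 + 7·7
1 = 7·79 − 23·24
1 = −23·340 + 99·79
1 = 99·419 − 122·340
1 = −122·2854 + 831·419
1 = 831·14689 − 4277·2854
1 = −4277·32232 + 9385·14689
So 14689·9385 ≡ 1 (mod 32232).

9385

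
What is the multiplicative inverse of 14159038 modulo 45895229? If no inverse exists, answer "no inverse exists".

14701380

gcd(45895229, 14159038) by repeated division:
45895229 = 3·14159038 + 3418115
14159038 = 4·3418115 + 486578
3418115 = 7·486578 + 12069
486578 = 40·12069 + 3818
12069 = 3·3818 + 615
3818 = 6·615 + 128
615 = 4·128 + 103
128 = 1·103 + 25
103 = 4·25 + 3
25 = 8·3 + 1
3 = 3·1 + 0
Since gcd(14159038, 45895229) = 1, back-substitute to write 1 as a combination:
1 = 25 − 8·3
1 = −8·103 + 33·25
1 = 33·128 − 41·103
1 = −41·615 + 197·128
1 = 197·3818 − 1223·615
1 = −1223·12069 + 3866·3818
1 = 3866·486578 − 155863·12069
1 = −155863·3418115 + 1094907·486578
1 = 1094907·14159038 − 4535491·3418115
1 = −4535491·45895229 + 14701380·14159038
So 14159038·14701380 ≡ 1 (mod 45895229).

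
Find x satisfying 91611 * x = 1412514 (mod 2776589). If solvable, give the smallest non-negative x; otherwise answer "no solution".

91941

First find gcd(91611, 2776589):
2776589 = 30×91611 + 28259
91611 = 3×28259 + 6834
28259 = 4×6834 + 923
6834 = 7×923 + 373
923 = 2×373 + 177
373 = 2×177 + 19
177 = 9×19 + 6
19 = 3×6 + 1
6 = 6×1 + 0
gcd = 1, so a unique solution mod 2776589 exists.
Back-substitute for the Bézout coefficients:
1 = 19 − 3·6
1 = −3·177 + 28·19
1 = 28·373 − 59·177
1 = −59·923 + 146·373
1 = 146·6834 − 1081·923
1 = −1081·28259 + 4470·6834
1 = 4470·91611 − 14491·28259
1 = −14491·2776589 + 439200·91611
So 91611·(439200) ≡ 1 (mod 2776589), giving 91611⁻¹ ≡ 439200.
x ≡ 91611⁻¹·1412514 ≡ 439200·1412514 ≡ 91941 (mod 2776589).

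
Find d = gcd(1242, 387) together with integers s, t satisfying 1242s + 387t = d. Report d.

9

Euclidean algorithm:
1242 = 3×387 + 81
387 = 4×81 + 63
81 = 1×63 + 18
63 = 3×18 + 9
18 = 2×9 + 0
gcd(1242, 387) = 9.
Working backward:
9 = 63 − 3·18
9 = −3·81 + 4·63
9 = 4·387 − 19·81
9 = −19·1242 + 61·387
So 9 = (-19)·1242 + (61)·387.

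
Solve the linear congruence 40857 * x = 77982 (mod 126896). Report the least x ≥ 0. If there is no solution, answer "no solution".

First find gcd(40857, 126896):
126896 = 3×40857 + 4325
40857 = 9×4325 + 1932
4325 = 2×1932 + 461
1932 = 4×461 + 88
461 = 5×88 + 21
88 = 4×21 + 4
21 = 5×4 + 1
4 = 4×1 + 0
gcd = 1, so a unique solution mod 126896 exists.
Back-substitute for the Bézout coefficients:
1 = 21 − 5·4
1 = −5·88 + 21·21
1 = 21·461 − 110·88
1 = −110·1932 + 461·461
1 = 461·4325 − 1032·1932
1 = −1032·40857 + 9749·4325
1 = 9749·126896 − 30279·40857
So 40857·(-30279) ≡ 1 (mod 126896), giving 40857⁻¹ ≡ 96617.
x ≡ 40857⁻¹·77982 ≡ 96617·77982 ≡ 63790 (mod 126896).

63790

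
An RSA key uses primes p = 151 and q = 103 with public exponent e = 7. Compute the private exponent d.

8743

φ(n) = (p−1)(q−1) = 150·102 = 15300.
Need d with 7·d ≡ 1 (mod 15300). Apply the extended Euclidean algorithm:
15300 = 2185·7 + 5
7 = 1·5 + 2
5 = 2·2 + 1
2 = 2·1 + 0
Back-substitute:
1 = 5 − 2·2
1 = −2·7 + 3·5
1 = 3·15300 − 6557·7
So 7·(-6557) ≡ 1 (mod 15300), hence d ≡ -6557 ≡ 8743 (mod 15300).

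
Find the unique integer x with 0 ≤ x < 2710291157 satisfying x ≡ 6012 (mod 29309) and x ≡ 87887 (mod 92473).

Write x = 6012 + 29309·k. Then 29309·k ≡ 87887 − 6012 ≡ 81875 (mod 92473).
Need 29309⁻¹ mod 92473. Extended Euclid on (92473, 29309):
92473 = 3·29309 + 4546
29309 = 6·4546 + 2033
4546 = 2·2033 + 480
2033 = 4·480 + 113
480 = 4·113 + 28
113 = 4·28 + 1
28 = 28·1 + 0
Back-substitute:
1 = 113 − 4·28
1 = −4·480 + 17·113
1 = 17·2033 − 72·480
1 = −72·4546 + 161·2033
1 = 161·29309 − 1038·4546
1 = −1038·92473 + 3275·29309
29309⁻¹ ≡ 3275 (mod 92473), so k ≡ 3275·81875 ≡ 61398 (mod 92473).
x = 6012 + 29309·61398 = 1799519994.

1799519994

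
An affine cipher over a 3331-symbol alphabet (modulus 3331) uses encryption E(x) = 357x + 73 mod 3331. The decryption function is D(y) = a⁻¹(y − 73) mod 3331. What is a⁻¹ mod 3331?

2230

Run Euclid on (3331, 357):
3331 = 9×357 + 118
357 = 3×118 + 3
118 = 39×3 + 1
3 = 3×1 + 0
The gcd is 1. Working backward:
1 = 118 − 39·3
1 = −39·357 + 118·118
1 = 118·3331 − 1101·357
Thus 357·(-1101) ≡ 1 (mod 3331); reducing, -1101 mod 3331 = 2230.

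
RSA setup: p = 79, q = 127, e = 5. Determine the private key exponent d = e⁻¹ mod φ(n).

5897

φ(n) = (p−1)(q−1) = 78·126 = 9828.
Need d with 5·d ≡ 1 (mod 9828). Apply the extended Euclidean algorithm:
9828 = 1965·5 + 3
5 = 1·3 + 2
3 = 1·2 + 1
2 = 2·1 + 0
Back-substitute:
1 = 3 − 2
1 = −5 + 2·3
1 = 2·9828 − 3931·5
So 5·(-3931) ≡ 1 (mod 9828), hence d ≡ -3931 ≡ 5897 (mod 9828).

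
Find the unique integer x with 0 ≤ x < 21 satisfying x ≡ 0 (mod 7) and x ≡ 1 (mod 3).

Write x = 0 + 7·k. Then 7·k ≡ 1 − 0 ≡ 1 (mod 3).
Need 7⁻¹ mod 3. Extended Euclid on (3, 1):
3 = 3*1 + 0
7⁻¹ ≡ 1 (mod 3), so k ≡ 1·1 ≡ 1 (mod 3).
x = 0 + 7·1 = 7.

7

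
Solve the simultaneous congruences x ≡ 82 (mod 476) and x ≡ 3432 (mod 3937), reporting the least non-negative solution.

90046

Write x = 82 + 476·k. Then 476·k ≡ 3432 − 82 ≡ 3350 (mod 3937).
Need 476⁻¹ mod 3937. Extended Euclid on (3937, 476):
3937 = 8·476 + 129
476 = 3·129 + 89
129 = 1·89 + 40
89 = 2·40 + 9
40 = 4·9 + 4
9 = 2·4 + 1
4 = 4·1 + 0
Back-substitute:
1 = 9 − 2·4
1 = −2·40 + 9·9
1 = 9·89 − 20·40
1 = −20·129 + 29·89
1 = 29·476 − 107·129
1 = −107·3937 + 885·476
476⁻¹ ≡ 885 (mod 3937), so k ≡ 885·3350 ≡ 189 (mod 3937).
x = 82 + 476·189 = 90046.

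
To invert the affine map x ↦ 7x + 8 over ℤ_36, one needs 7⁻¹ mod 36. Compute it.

31

Apply the Euclidean algorithm to 36 and 7:
36 = 5·7 + 1
7 = 7·1 + 0
The gcd is 1. Working backward:
1 = 36 − 5·7
Hence 7⁻¹ ≡ -5 ≡ 31 (mod 36).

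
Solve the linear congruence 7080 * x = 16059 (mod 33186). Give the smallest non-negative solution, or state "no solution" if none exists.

gcd(7080, 33186):
33186 = 4*7080 + 4866
7080 = 1*4866 + 2214
4866 = 2*2214 + 438
2214 = 5*438 + 24
438 = 18*24 + 6
24 = 4*6 + 0
gcd = 6, but 6 ∤ 16059, so the congruence has no solution.

no solution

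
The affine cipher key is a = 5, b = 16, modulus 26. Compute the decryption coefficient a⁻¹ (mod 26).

Extended Euclidean algorithm:
26 = 5×5 + 1
5 = 5×1 + 0
Since gcd(5, 26) = 1, back-substitute to write 1 as a combination:
1 = 26 − 5·5
Thus 5·(-5) ≡ 1 (mod 26); reducing, -5 mod 26 = 21.

21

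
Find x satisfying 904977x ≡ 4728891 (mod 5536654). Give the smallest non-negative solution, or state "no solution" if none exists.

2946357

First find gcd(904977, 5536654):
5536654 = 6×904977 + 106792
904977 = 8×106792 + 50641
106792 = 2×50641 + 5510
50641 = 9×5510 + 1051
5510 = 5×1051 + 255
1051 = 4×255 + 31
255 = 8×31 + 7
31 = 4×7 + 3
7 = 2×3 + 1
3 = 3×1 + 0
gcd = 1, so a unique solution mod 5536654 exists.
Back-substitute for the Bézout coefficients:
1 = 7 − 2·3
1 = −2·31 + 9·7
1 = 9·255 − 74·31
1 = −74·1051 + 305·255
1 = 305·5510 − 1599·1051
1 = −1599·50641 + 14696·5510
1 = 14696·106792 − 30991·50641
1 = −30991·904977 + 262624·106792
1 = 262624·5536654 − 1606735·904977
So 904977·(-1606735) ≡ 1 (mod 5536654), giving 904977⁻¹ ≡ 3929919.
x ≡ 904977⁻¹·4728891 ≡ 3929919·4728891 ≡ 2946357 (mod 5536654).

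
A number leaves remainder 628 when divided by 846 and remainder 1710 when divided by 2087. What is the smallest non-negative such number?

1658788

Write x = 628 + 846·k. Then 846·k ≡ 1710 − 628 ≡ 1082 (mod 2087).
Need 846⁻¹ mod 2087. Extended Euclid on (2087, 846):
2087 = 2×846 + 395
846 = 2×395 + 56
395 = 7×56 + 3
56 = 18×3 + 2
3 = 1×2 + 1
2 = 2×1 + 0
Back-substitute:
1 = 3 − 2
1 = −56 + 19·3
1 = 19·395 − 134·56
1 = −134·846 + 287·395
1 = 287·2087 − 708·846
846⁻¹ ≡ 1379 (mod 2087), so k ≡ 1379·1082 ≡ 1960 (mod 2087).
x = 628 + 846·1960 = 1658788.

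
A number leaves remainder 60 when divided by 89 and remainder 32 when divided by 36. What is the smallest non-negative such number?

Write x = 60 + 89·k. Then 89·k ≡ 32 − 60 ≡ 8 (mod 36).
Need 89⁻¹ mod 36. Extended Euclid on (36, 17):
36 = 2×17 + 2
17 = 8×2 + 1
2 = 2×1 + 0
Back-substitute:
1 = 17 − 8·2
1 = −8·36 + 17·17
89⁻¹ ≡ 17 (mod 36), so k ≡ 17·8 ≡ 28 (mod 36).
x = 60 + 89·28 = 2552.

2552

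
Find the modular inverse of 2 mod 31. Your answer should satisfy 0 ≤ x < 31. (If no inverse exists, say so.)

16

gcd(31, 2) by repeated division:
31 = 15*2 + 1
2 = 2*1 + 0
The gcd is 1. Working backward:
1 = 31 − 15·2
Hence 2⁻¹ ≡ -15 ≡ 16 (mod 31).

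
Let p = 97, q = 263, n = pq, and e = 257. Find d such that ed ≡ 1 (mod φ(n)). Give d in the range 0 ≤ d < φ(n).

φ(n) = (p−1)(q−1) = 96·262 = 25152.
Need d with 257·d ≡ 1 (mod 25152). Apply the extended Euclidean algorithm:
25152 = 97·257 + 223
257 = 1·223 + 34
223 = 6·34 + 19
34 = 1·19 + 15
19 = 1·15 + 4
15 = 3·4 + 3
4 = 1·3 + 1
3 = 3·1 + 0
Back-substitute:
1 = 4 − 3
1 = −15 + 4·4
1 = 4·19 − 5·15
1 = −5·34 + 9·19
1 = 9·223 − 59·34
1 = −59·257 + 68·223
1 = 68·25152 − 6655·257
So 257·(-6655) ≡ 1 (mod 25152), hence d ≡ -6655 ≡ 18497 (mod 25152).

18497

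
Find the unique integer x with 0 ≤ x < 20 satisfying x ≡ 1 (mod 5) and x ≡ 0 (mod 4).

Write x = 1 + 5·k. Then 5·k ≡ 0 − 1 ≡ 3 (mod 4).
Need 5⁻¹ mod 4. Extended Euclid on (4, 1):
4 = 4*1 + 0
5⁻¹ ≡ 1 (mod 4), so k ≡ 1·3 ≡ 3 (mod 4).
x = 1 + 5·3 = 16.

16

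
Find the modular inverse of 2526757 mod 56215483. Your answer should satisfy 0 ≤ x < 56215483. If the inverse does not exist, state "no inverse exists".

Extended Euclidean algorithm:
56215483 = 22×2526757 + 626829
2526757 = 4×626829 + 19441
626829 = 32×19441 + 4717
19441 = 4×4717 + 573
4717 = 8×573 + 133
573 = 4×133 + 41
133 = 3×41 + 10
41 = 4×10 + 1
10 = 10×1 + 0
The gcd is 1. Working backward:
1 = 41 − 4·10
1 = −4·133 + 13·41
1 = 13·573 − 56·133
1 = −56·4717 + 461·573
1 = 461·19441 − 1900·4717
1 = −1900·626829 + 61261·19441
1 = 61261·2526757 − 246944·626829
1 = −246944·56215483 + 5494029·2526757
So 2526757·5494029 ≡ 1 (mod 56215483).

5494029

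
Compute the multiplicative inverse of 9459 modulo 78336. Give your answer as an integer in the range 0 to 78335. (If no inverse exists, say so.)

Euclidean algorithm on 78336, 9459:
78336 = 8×9459 + 2664
9459 = 3×2664 + 1467
2664 = 1×1467 + 1197
1467 = 1×1197 + 270
1197 = 4×270 + 117
270 = 2×117 + 36
117 = 3×36 + 9
36 = 4×9 + 0
gcd(9459, 78336) = 9 ≠ 1, so 9459 has no multiplicative inverse modulo 78336.

no inverse exists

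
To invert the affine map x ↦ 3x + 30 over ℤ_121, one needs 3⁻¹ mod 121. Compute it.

Extended Euclidean algorithm:
121 = 40·3 + 1
3 = 3·1 + 0
gcd = 1, so the inverse exists. Back-substitute:
1 = 121 − 40·3
So 3·(-40) ≡ 1 (mod 121), and -40 ≡ 81 (mod 121).

81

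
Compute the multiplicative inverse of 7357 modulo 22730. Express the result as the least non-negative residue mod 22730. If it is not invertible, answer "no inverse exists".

Apply the Euclidean algorithm to 22730 and 7357:
22730 = 3×7357 + 659
7357 = 11×659 + 108
659 = 6×108 + 11
108 = 9×11 + 9
11 = 1×9 + 2
9 = 4×2 + 1
2 = 2×1 + 0
gcd = 1, so the inverse exists. Back-substitute:
1 = 9 − 4·2
1 = −4·11 + 5·9
1 = 5·108 − 49·11
1 = −49·659 + 299·108
1 = 299·7357 − 3338·659
1 = −3338·22730 + 10313·7357
So 7357·10313 ≡ 1 (mod 22730).

10313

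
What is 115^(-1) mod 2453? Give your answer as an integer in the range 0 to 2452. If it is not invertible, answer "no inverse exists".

Apply the Euclidean algorithm to 2453 and 115:
2453 = 21·115 + 38
115 = 3·38 + 1
38 = 38·1 + 0
Since gcd(115, 2453) = 1, back-substitute to write 1 as a combination:
1 = 115 − 3·38
1 = −3·2453 + 64·115
So 115·64 ≡ 1 (mod 2453).

64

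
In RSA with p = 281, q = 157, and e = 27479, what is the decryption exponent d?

27239

φ(n) = (p−1)(q−1) = 280·156 = 43680.
Need d with 27479·d ≡ 1 (mod 43680). Apply the extended Euclidean algorithm:
43680 = 1×27479 + 16201
27479 = 1×16201 + 11278
16201 = 1×11278 + 4923
11278 = 2×4923 + 1432
4923 = 3×1432 + 627
1432 = 2×627 + 178
627 = 3×178 + 93
178 = 1×93 + 85
93 = 1×85 + 8
85 = 10×8 + 5
8 = 1×5 + 3
5 = 1×3 + 2
3 = 1×2 + 1
2 = 2×1 + 0
Back-substitute:
1 = 3 − 2
1 = −5 + 2·3
1 = 2·8 − 3·5
1 = −3·85 + 32·8
1 = 32·93 − 35·85
1 = −35·178 + 67·93
1 = 67·627 − 236·178
1 = −236·1432 + 539·627
1 = 539·4923 − 1853·1432
1 = −1853·11278 + 4245·4923
1 = 4245·16201 − 6098·11278
1 = −6098·27479 + 10343·16201
1 = 10343·43680 − 16441·27479
So 27479·(-16441) ≡ 1 (mod 43680), hence d ≡ -16441 ≡ 27239 (mod 43680).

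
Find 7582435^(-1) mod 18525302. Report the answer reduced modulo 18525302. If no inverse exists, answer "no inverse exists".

gcd(18525302, 7582435) by repeated division:
18525302 = 2×7582435 + 3360432
7582435 = 2×3360432 + 861571
3360432 = 3×861571 + 775719
861571 = 1×775719 + 85852
775719 = 9×85852 + 3051
85852 = 28×3051 + 424
3051 = 7×424 + 83
424 = 5×83 + 9
83 = 9×9 + 2
9 = 4×2 + 1
2 = 2×1 + 0
Since gcd(7582435, 18525302) = 1, back-substitute to write 1 as a combination:
1 = 9 − 4·2
1 = −4·83 + 37·9
1 = 37·424 − 189·83
1 = −189·3051 + 1360·424
1 = 1360·85852 − 38269·3051
1 = −38269·775719 + 345781·85852
1 = 345781·861571 − 384050·775719
1 = −384050·3360432 + 1497931·861571
1 = 1497931·7582435 − 3379912·3360432
1 = −3379912·18525302 + 8257755·7582435
So 7582435·8257755 ≡ 1 (mod 18525302).

8257755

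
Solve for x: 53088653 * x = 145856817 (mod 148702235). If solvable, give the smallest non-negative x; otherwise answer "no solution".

First find gcd(53088653, 148702235):
148702235 = 2·53088653 + 42524929
53088653 = 1·42524929 + 10563724
42524929 = 4·10563724 + 270033
10563724 = 39·270033 + 32437
270033 = 8·32437 + 10537
32437 = 3·10537 + 826
10537 = 12·826 + 625
826 = 1·625 + 201
625 = 3·201 + 22
201 = 9·22 + 3
22 = 7·3 + 1
3 = 3·1 + 0
gcd = 1, so a unique solution mod 148702235 exists.
Back-substitute for the Bézout coefficients:
1 = 22 − 7·3
1 = −7·201 + 64·22
1 = 64·625 − 199·201
1 = −199·826 + 263·625
1 = 263·10537 − 3355·826
1 = −3355·32437 + 10328·10537
1 = 10328·270033 − 85979·32437
1 = −85979·10563724 + 3363509·270033
1 = 3363509·42524929 − 13540015·10563724
1 = −13540015·53088653 + 16903524·42524929
1 = 16903524·148702235 − 47347063·53088653
So 53088653·(-47347063) ≡ 1 (mod 148702235), giving 53088653⁻¹ ≡ 101355172.
x ≡ 53088653⁻¹·145856817 ≡ 101355172·145856817 ≡ 42228624 (mod 148702235).

42228624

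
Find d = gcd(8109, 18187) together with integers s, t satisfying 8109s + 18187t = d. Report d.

Repeated division:
18187 = 2*8109 + 1969
8109 = 4*1969 + 233
1969 = 8*233 + 105
233 = 2*105 + 23
105 = 4*23 + 13
23 = 1*13 + 10
13 = 1*10 + 3
10 = 3*3 + 1
3 = 3*1 + 0
gcd(8109, 18187) = 1.
Back-substituting:
1 = 10 − 3·3
1 = −3·13 + 4·10
1 = 4·23 − 7·13
1 = −7·105 + 32·23
1 = 32·233 − 71·105
1 = −71·1969 + 600·233
1 = 600·8109 − 2471·1969
1 = −2471·18187 + 5542·8109
So 1 = (-2471)·18187 + (5542)·8109.

1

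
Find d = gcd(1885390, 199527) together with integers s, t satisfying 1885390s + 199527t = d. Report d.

1

Euclidean algorithm:
1885390 = 9*199527 + 89647
199527 = 2*89647 + 20233
89647 = 4*20233 + 8715
20233 = 2*8715 + 2803
8715 = 3*2803 + 306
2803 = 9*306 + 49
306 = 6*49 + 12
49 = 4*12 + 1
12 = 12*1 + 0
gcd(1885390, 199527) = 1.
Express as a combination:
1 = 49 − 4·12
1 = −4·306 + 25·49
1 = 25·2803 − 229·306
1 = −229·8715 + 712·2803
1 = 712·20233 − 1653·8715
1 = −1653·89647 + 7324·20233
1 = 7324·199527 − 16301·89647
1 = −16301·1885390 + 154033·199527
So 1 = (-16301)·1885390 + (154033)·199527.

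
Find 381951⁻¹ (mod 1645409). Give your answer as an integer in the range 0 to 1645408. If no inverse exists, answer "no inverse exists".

911876

Run Euclid on (1645409, 381951):
1645409 = 4·381951 + 117605
381951 = 3·117605 + 29136
117605 = 4·29136 + 1061
29136 = 27·1061 + 489
1061 = 2·489 + 83
489 = 5·83 + 74
83 = 1·74 + 9
74 = 8·9 + 2
9 = 4·2 + 1
2 = 2·1 + 0
gcd = 1, so the inverse exists. Back-substitute:
1 = 9 − 4·2
1 = −4·74 + 33·9
1 = 33·83 − 37·74
1 = −37·489 + 218·83
1 = 218·1061 − 473·489
1 = −473·29136 + 12989·1061
1 = 12989·117605 − 52429·29136
1 = −52429·381951 + 170276·117605
1 = 170276·1645409 − 733533·381951
Thus 381951·(-733533) ≡ 1 (mod 1645409); reducing, -733533 mod 1645409 = 911876.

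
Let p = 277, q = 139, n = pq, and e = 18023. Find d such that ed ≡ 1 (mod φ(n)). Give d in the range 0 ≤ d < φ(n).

φ(n) = (p−1)(q−1) = 276·138 = 38088.
Need d with 18023·d ≡ 1 (mod 38088). Apply the extended Euclidean algorithm:
38088 = 2·18023 + 2042
18023 = 8·2042 + 1687
2042 = 1·1687 + 355
1687 = 4·355 + 267
355 = 1·267 + 88
267 = 3·88 + 3
88 = 29·3 + 1
3 = 3·1 + 0
Back-substitute:
1 = 88 − 29·3
1 = −29·267 + 88·88
1 = 88·355 − 117·267
1 = −117·1687 + 556·355
1 = 556·2042 − 673·1687
1 = −673·18023 + 5940·2042
1 = 5940·38088 − 12553·18023
So 18023·(-12553) ≡ 1 (mod 38088), hence d ≡ -12553 ≡ 25535 (mod 38088).

25535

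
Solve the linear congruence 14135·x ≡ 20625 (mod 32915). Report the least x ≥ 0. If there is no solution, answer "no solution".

First find gcd(14135, 32915):
32915 = 2*14135 + 4645
14135 = 3*4645 + 200
4645 = 23*200 + 45
200 = 4*45 + 20
45 = 2*20 + 5
20 = 4*5 + 0
gcd = 5 and 5 | 20625, so solutions exist. Divide through by 5: 2827x ≡ 4125 (mod 6583).
Now find 2827⁻¹ mod 6583:
6583 = 2·2827 + 929
2827 = 3·929 + 40
929 = 23·40 + 9
40 = 4·9 + 4
9 = 2·4 + 1
4 = 4·1 + 0
Back-substitute:
1 = 9 − 2·4
1 = −2·40 + 9·9
1 = 9·929 − 209·40
1 = −209·2827 + 636·929
1 = 636·6583 − 1481·2827
So 2827·(-1481) ≡ 1 (mod 6583), i.e. 2827⁻¹ ≡ 5102.
Then x ≡ 5102·4125 ≡ 6482 (mod 6583); the smallest non-negative solution is x = 6482.

6482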